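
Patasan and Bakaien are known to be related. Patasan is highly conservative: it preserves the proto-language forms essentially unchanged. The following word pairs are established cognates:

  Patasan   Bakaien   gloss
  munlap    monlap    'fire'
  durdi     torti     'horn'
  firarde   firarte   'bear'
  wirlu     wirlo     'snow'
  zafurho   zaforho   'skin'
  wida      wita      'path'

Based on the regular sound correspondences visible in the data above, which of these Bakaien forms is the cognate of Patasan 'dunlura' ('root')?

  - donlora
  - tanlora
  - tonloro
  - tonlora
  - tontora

tonlora

durdi ~ torti — Patasan d corresponds to Bakaien t word-initially before a back vowel.
munlap ~ monlap — Patasan u corresponds to Bakaien o after a consonant, before a nasal.
durdi ~ torti, zafurho ~ zaforho — Patasan u corresponds to Bakaien o after a consonant, before r.
Applying these to Patasan 'dunlura':
  dunlura → tunlura   (d→t word-initially before a back vowel)
  tunlura → tonlura   (u→o after a consonant, before a nasal)
  tonlura → tonlora   (u→o after a consonant, before r)
So the Bakaien cognate is 'tonlora'.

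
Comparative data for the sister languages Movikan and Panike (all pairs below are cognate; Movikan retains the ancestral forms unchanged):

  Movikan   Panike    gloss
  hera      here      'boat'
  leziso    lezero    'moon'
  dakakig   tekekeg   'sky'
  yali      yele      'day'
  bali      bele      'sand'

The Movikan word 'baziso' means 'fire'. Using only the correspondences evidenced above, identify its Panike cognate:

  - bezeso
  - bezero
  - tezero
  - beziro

dakakig ~ tekekeg, yali ~ yele — Movikan a corresponds to Panike e after a consonant, before a consonant other than r, m, n, p, b, f, v.
leziso ~ lezero, dakakig ~ tekekeg — Movikan i corresponds to Panike e after a consonant, before a consonant other than r, m, n, p, b, f, v.
leziso ~ lezero — Movikan s corresponds to Panike r between vowels (before a back vowel).
Applying these to Movikan 'baziso':
  baziso → beziso   (a→e after a consonant, before a consonant other than r, m, n, p, b, f, v)
  beziso → bezeso   (i→e after a consonant, before a consonant other than r, m, n, p, b, f, v)
  bezeso → bezero   (s→r between vowels (before a back vowel))
So the Panike cognate is 'bezero'.

bezero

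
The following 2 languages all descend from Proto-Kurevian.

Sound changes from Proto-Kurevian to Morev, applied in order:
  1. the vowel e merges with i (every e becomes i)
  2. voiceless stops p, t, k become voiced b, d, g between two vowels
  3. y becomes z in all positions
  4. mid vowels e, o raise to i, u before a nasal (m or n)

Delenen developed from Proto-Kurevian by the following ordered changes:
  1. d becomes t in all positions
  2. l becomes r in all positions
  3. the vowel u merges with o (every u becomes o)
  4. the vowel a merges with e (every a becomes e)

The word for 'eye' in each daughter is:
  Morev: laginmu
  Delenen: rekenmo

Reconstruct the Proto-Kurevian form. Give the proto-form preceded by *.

Position 7: Morev has u, Delenen has o. Taking the neighbouring segments as reconstructed: Morev u can only go back to *u; Delenen o could go back to *o or *u — the one source consistent with every daughter is *u.
Position 1: Morev has l, Delenen has r. Morev preserves l here (none of its changes turn any other segment into l), so the proto-segment is *l.
Continuing position by position gives *lakenmu; check it forward:
Morev: start from *lakenmu.
  rule 1 (vowel merger): lakenmu → lakinmu
  rule 2 (intervocalic voicing): lakinmu → laginmu
  rule 3: no change — laginmu
  rule 4: no change — laginmu
  ⇒ Morev laginmu
Delenen: *lakenmu > rakenmu > rakenmo > rekenmo  (by unconditioned shift, vowel merger, vowel merger)
Only *lakenmu yields all of Morev laginmu, Delenen rekenmo.

*lakenmu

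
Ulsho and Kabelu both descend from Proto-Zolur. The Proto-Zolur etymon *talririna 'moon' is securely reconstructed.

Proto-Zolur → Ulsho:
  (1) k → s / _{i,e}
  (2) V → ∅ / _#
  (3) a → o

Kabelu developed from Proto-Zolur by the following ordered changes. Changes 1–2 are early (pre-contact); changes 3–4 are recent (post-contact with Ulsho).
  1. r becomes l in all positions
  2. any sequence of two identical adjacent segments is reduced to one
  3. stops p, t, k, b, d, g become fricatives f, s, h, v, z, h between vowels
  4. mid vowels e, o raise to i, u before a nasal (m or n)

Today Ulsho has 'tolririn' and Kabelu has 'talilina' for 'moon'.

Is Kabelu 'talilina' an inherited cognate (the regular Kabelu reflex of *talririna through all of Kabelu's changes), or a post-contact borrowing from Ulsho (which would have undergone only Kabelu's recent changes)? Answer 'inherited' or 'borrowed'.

inherited

If inherited, *talririna would pass through all of Kabelu's changes:
Kabelu: start from *talririna.
  rule 1 (unconditioned shift): talririna → tallilina
  rule 2 (degemination): tallilina → talilina
  rule 3: no change — talilina
  rule 4: no change — talilina
  ⇒ Kabelu talilina
If borrowed from Ulsho 'tolririn' after the early changes, it would undergo only the recent ones:
  rule 3 (intervocalic lenition): no change (tolririn)
  rule 4 (pre-nasal raising): no change (tolririn)
  ⇒ as a loan: tolririn
Kabelu 'talilina' matches the inherited outcome exactly, so it is an inherited cognate, not a loan.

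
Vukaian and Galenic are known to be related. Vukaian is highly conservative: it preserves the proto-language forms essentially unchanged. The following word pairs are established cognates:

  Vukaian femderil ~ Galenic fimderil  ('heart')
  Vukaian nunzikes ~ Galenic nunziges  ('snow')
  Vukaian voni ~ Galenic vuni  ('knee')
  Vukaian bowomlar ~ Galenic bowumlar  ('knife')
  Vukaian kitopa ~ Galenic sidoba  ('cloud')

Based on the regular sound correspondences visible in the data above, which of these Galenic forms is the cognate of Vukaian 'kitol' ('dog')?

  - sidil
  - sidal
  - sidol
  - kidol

kitopa ~ sidoba — Vukaian k corresponds to Galenic s word-initially before a front vowel.
kitopa ~ sidoba — Vukaian t corresponds to Galenic d between vowels (before a back vowel).
Applying these to Vukaian 'kitol':
  kitol → sitol   (k→s word-initially before a front vowel)
  sitol → sidol   (t→d between vowels (before a back vowel))
So the Galenic cognate is 'sidol'.

sidol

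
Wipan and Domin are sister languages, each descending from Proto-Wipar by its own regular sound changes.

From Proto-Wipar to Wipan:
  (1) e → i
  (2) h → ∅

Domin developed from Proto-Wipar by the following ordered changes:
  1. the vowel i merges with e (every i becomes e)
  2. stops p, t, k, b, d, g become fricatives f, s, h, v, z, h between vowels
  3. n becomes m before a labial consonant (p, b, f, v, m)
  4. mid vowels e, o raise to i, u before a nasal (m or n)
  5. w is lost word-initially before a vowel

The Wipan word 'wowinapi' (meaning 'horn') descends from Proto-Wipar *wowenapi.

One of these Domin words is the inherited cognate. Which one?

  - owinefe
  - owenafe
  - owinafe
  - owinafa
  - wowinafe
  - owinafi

owinafe

Domin: start from *wowenapi.
  rule 1 (vowel merger): wowenapi → wowenape
  rule 2 (intervocalic lenition): wowenape → wowenafe
  rule 3: no change — wowenafe
  rule 4 (pre-nasal raising): wowenafe → wowinafe
  rule 5 (glide loss): wowinafe → owinafe
  ⇒ Domin owinafe
Among the options, 'owinafe' alone shows every Domin change applied in order.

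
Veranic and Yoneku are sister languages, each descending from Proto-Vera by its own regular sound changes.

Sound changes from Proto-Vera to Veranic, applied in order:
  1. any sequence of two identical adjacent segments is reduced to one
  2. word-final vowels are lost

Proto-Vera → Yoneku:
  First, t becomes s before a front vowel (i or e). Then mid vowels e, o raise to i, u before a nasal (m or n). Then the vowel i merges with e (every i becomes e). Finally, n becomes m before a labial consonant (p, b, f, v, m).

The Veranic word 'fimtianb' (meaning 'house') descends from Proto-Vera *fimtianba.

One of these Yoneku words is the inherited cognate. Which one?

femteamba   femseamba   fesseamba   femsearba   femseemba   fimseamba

femseamba

Yoneku: *fimtianba
  fimtianba → fimsianba   [palatalisation]
  fimsianba (rule 2 does not apply)
  fimsianba → femseanba   [vowel merger]
  femseanba → femseamba   [nasal place assimilation]
  giving Yoneku femseamba.
Only 'femseamba' matches the regular Yoneku development of *fimtianba.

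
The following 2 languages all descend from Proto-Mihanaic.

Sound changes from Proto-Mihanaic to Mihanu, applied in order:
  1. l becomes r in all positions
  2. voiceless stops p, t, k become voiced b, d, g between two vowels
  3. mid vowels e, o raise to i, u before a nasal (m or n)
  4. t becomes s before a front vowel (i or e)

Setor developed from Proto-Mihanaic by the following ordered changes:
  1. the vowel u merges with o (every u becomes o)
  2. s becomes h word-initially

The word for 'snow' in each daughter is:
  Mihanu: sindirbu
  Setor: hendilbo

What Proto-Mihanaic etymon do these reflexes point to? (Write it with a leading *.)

*sendilbu

Position 8: Mihanu has u, Setor has o. Taking the neighbouring segments as reconstructed: Mihanu u can only go back to *u; Setor o could go back to *o or *u — the one source consistent with every daughter is *u.
Position 2: Mihanu has i, Setor has e. Setor preserves e here (none of its changes turn any other segment into e), so the proto-segment is *e.
This points to *sendilbu. Verify forward in each daughter:
Mihanu: *sendilbu
  sendilbu → sendirbu   [unconditioned shift]
  sendirbu (rule 2 does not apply)
  sendirbu → sindirbu   [pre-nasal raising]
  sindirbu (rule 4 does not apply)
  giving Mihanu sindirbu.
Setor: *sendilbu
  sendilbu → sendilbo   [vowel merger]
  sendilbo → hendilbo   [debuccalisation]
  giving Setor hendilbo.
*sendilbu is the unique common source.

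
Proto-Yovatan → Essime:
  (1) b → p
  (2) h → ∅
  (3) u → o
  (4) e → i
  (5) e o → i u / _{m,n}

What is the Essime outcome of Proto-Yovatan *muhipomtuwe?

Essime: *muhipomtuwe > muipomtuwe > moipomtowe > moipomtowi > moipumtowi  (by h-loss, vowel merger, vowel merger, pre-nasal raising)

moipumtowi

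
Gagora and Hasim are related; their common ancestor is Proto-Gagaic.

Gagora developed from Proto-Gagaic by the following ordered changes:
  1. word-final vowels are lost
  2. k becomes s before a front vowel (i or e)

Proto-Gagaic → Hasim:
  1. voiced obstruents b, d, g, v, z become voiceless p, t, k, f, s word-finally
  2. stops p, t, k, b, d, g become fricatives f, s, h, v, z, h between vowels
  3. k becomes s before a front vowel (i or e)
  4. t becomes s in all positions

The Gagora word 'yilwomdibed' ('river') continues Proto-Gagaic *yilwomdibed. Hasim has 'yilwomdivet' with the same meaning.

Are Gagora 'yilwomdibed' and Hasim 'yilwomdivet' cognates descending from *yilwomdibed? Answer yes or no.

Derive the expected Hasim reflex of *yilwomdibed:
Hasim: *yilwomdibed > yilwomdibet > yilwomdivet > yilwomdives  (by final devoicing, intervocalic lenition, unconditioned shift)
The regular Hasim reflex would be 'yilwomdives', but the attested form is 'yilwomdivet'. The correspondence is irregular, so they are not cognates (the Hasim form has a different source).

no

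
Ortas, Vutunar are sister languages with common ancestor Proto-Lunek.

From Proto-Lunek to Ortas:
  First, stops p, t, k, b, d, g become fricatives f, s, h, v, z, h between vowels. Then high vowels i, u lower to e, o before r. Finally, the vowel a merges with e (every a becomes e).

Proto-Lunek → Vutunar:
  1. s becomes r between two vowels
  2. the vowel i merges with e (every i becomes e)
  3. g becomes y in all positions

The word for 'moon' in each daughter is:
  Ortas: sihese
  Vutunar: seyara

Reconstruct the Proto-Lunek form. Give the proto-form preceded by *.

*sigasa

Position 2: Ortas has i, Vutunar has e. Ortas preserves i here (none of its changes turn any other segment into i), so the proto-segment is *i.
Position 4: Ortas has e, Vutunar has a. Vutunar preserves a here (none of its changes turn any other segment into a), so the proto-segment is *a.
Position 5: Ortas has s, Vutunar has r. Taking the neighbouring segments as reconstructed: Ortas s could go back to *t or *s; Vutunar r could go back to *s or *r — the one source consistent with every daughter is *s.
Continuing position by position gives *sigasa; check it forward:
Ortas: *sigasa > sihasa > sihese  (by intervocalic lenition, vowel merger)
Vutunar: *sigasa > sigara > segara > seyara  (by rhotacism, vowel merger, unconditioned shift)
Only *sigasa yields all of Ortas sihese, Vutunar seyara.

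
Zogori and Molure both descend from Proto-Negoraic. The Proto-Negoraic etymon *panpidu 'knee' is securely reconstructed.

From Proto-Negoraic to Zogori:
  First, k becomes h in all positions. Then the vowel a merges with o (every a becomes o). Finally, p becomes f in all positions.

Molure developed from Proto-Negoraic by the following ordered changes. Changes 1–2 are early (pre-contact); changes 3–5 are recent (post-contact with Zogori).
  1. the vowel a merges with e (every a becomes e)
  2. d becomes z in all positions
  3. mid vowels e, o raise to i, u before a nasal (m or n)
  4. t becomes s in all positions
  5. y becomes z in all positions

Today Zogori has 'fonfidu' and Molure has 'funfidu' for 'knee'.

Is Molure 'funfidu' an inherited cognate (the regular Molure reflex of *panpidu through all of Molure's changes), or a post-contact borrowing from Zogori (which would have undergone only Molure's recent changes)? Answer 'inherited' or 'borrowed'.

If inherited, *panpidu would pass through all of Molure's changes:
Molure: start from *panpidu.
  rule 1 (vowel merger): panpidu → penpidu
  rule 2 (unconditioned shift): penpidu → penpizu
  rule 3 (pre-nasal raising): penpizu → pinpizu
  rule 4: no change — pinpizu
  rule 5: no change — pinpizu
  ⇒ Molure pinpizu
If borrowed from Zogori 'fonfidu' after the early changes, it would undergo only the recent ones:
  rule 3 (pre-nasal raising): fonfidu → funfidu
  rule 4 (unconditioned shift): no change (funfidu)
  rule 5 (unconditioned shift): no change (funfidu)
  ⇒ as a loan: funfidu
Molure 'funfidu' matches the loan outcome 'funfidu', not the inherited 'pinpizu' — it skipped the early Molure changes, so it was borrowed from Zogori.

borrowed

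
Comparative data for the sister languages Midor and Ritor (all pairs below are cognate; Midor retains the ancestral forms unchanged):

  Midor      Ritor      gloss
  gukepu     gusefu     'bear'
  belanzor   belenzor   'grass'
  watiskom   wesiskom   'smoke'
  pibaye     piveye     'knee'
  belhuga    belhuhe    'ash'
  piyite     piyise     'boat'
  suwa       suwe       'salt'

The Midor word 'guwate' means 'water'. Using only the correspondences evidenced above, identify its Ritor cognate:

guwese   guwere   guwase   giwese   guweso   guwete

watiskom ~ wesiskom, pibaye ~ piveye — Midor a corresponds to Ritor e after a consonant, before a consonant other than r, m, n, p, b, f, v.
piyite ~ piyise — Midor t corresponds to Ritor s between vowels (before a front vowel).
Applying these to Midor 'guwate':
  guwate → guwete   (a→e after a consonant, before a consonant other than r, m, n, p, b, f, v)
  guwete → guwese   (t→s between vowels (before a front vowel))
So the Ritor cognate is 'guwese'.

guwese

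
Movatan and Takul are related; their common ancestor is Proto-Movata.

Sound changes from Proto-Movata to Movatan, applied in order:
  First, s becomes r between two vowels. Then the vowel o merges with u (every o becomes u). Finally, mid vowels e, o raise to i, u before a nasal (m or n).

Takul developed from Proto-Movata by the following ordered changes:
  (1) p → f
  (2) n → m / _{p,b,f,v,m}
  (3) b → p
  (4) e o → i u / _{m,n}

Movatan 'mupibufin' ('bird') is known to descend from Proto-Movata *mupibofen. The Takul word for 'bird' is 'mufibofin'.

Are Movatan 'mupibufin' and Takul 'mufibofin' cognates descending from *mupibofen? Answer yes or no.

no

Derive the expected Takul reflex of *mupibofen:
Takul: start from *mupibofen.
  rule 1 (unconditioned shift): mupibofen → mufibofen
  rule 2: no change — mufibofen
  rule 3 (unconditioned shift): mufibofen → mufipofen
  rule 4 (pre-nasal raising): mufipofen → mufipofin
  ⇒ Takul mufipofin
The regular Takul reflex would be 'mufipofin', but the attested form is 'mufibofin'. The correspondence is irregular, so they are not cognates (the Takul form has a different source).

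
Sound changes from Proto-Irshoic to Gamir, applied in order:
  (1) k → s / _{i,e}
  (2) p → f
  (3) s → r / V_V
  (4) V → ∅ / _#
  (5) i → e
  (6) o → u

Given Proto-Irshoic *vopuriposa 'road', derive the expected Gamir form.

vufurefur

Gamir: *vopuriposa
  vopuriposa (rule 1 does not apply)
  vopuriposa → vofurifosa   [unconditioned shift]
  vofurifosa → vofurifora   [rhotacism]
  vofurifora → vofurifor   [apocope]
  vofurifor → vofurefor   [vowel merger]
  vofurefor → vufurefur   [vowel merger]
  giving Gamir vufurefur.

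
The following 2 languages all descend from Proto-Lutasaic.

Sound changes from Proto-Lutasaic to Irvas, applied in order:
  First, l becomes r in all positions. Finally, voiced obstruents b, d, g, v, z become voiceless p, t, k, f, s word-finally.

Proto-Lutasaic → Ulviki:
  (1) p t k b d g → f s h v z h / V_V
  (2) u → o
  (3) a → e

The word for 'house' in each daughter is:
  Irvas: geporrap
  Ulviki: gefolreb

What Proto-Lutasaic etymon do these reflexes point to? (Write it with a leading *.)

*gepolrab

Position 5: Irvas has r, Ulviki has l. Ulviki preserves l here (none of its changes turn any other segment into l), so the proto-segment is *l.
Position 8: Irvas has p, Ulviki has b. Ulviki preserves b here (none of its changes turn any other segment into b), so the proto-segment is *b.
Verify the candidate proto-form against each daughter:
Irvas: start from *gepolrab.
  rule 1 (unconditioned shift): gepolrab → geporrab
  rule 2 (final devoicing): geporrab → geporrap
  ⇒ Irvas geporrap
Ulviki: start from *gepolrab.
  rule 1 (intervocalic lenition): gepolrab → gefolrab
  rule 2: no change — gefolrab
  rule 3 (vowel merger): gefolrab → gefolreb
  ⇒ Ulviki gefolreb
Only *gepolrab yields all of Irvas geporrap, Ulviki gefolreb.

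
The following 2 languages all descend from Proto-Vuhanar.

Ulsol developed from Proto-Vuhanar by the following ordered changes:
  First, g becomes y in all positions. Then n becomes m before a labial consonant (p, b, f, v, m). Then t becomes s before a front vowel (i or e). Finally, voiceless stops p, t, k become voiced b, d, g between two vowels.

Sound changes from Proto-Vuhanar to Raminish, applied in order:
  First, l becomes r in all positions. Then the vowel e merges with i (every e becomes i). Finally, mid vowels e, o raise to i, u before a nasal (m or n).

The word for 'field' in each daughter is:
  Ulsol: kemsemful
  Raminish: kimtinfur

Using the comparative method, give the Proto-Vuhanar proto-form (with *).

Position 4: Ulsol has s, Raminish has t. Raminish preserves t here (none of its changes turn any other segment into t), so the proto-segment is *t.
Position 9: Ulsol has l, Raminish has r. Ulsol preserves l here (none of its changes turn any other segment into l), so the proto-segment is *l.
This points to *kemtenful. Verify forward in each daughter:
Ulsol: start from *kemtenful.
  rule 1: no change — kemtenful
  rule 2 (nasal place assimilation): kemtenful → kemtemful
  rule 3 (palatalisation): kemtemful → kemsemful
  rule 4: no change — kemsemful
  ⇒ Ulsol kemsemful
Raminish: *kemtenful > kemtenfur > kimtinfur  (by unconditioned shift, vowel merger)
No other proto-form is consistent with every reflex, so the reconstruction is *kemtenful.

*kemtenful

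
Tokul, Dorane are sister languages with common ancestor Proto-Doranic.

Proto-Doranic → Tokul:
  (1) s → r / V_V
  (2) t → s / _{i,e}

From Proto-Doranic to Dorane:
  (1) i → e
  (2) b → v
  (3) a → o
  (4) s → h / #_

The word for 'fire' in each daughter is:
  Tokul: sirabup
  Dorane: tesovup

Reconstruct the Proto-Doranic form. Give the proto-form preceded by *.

*tisabup

Position 4: Tokul has a, Dorane has o. Tokul preserves a here (none of its changes turn any other segment into a), so the proto-segment is *a.
Position 1: Tokul has s, Dorane has t. Dorane preserves t here (none of its changes turn any other segment into t), so the proto-segment is *t.
Continuing position by position gives *tisabup; check it forward:
Tokul: start from *tisabup.
  rule 1 (rhotacism): tisabup → tirabup
  rule 2 (palatalisation): tirabup → sirabup
  ⇒ Tokul sirabup
Dorane: start from *tisabup.
  rule 1 (vowel merger): tisabup → tesabup
  rule 2 (unconditioned shift): tesabup → tesavup
  rule 3 (vowel merger): tesavup → tesovup
  rule 4: no change — tesovup
  ⇒ Dorane tesovup
No other proto-form is consistent with every reflex, so the reconstruction is *tisabup.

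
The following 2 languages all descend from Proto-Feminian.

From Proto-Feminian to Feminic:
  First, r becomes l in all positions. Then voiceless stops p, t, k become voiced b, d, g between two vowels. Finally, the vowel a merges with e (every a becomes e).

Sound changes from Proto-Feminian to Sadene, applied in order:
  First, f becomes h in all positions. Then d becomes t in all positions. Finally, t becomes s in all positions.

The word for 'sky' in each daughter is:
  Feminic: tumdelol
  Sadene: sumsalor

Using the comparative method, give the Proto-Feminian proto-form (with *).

*tumdalor

Position 4: Feminic has d, Sadene has s. Taking the neighbouring segments as reconstructed: Feminic d can only go back to *d; Sadene s could go back to *t or *d or *s — the one source consistent with every daughter is *d.
Position 1: Feminic has t, Sadene has s. Feminic preserves t here (none of its changes turn any other segment into t), so the proto-segment is *t.
Position 8: Feminic has l, Sadene has r. Sadene preserves r here (none of its changes turn any other segment into r), so the proto-segment is *r.
Continuing position by position gives *tumdalor; check it forward:
Feminic: *tumdalor > tumdalol > tumdelol  (by unconditioned shift, vowel merger)
Sadene: start from *tumdalor.
  rule 1: no change — tumdalor
  rule 2 (unconditioned shift): tumdalor → tumtalor
  rule 3 (unconditioned shift): tumtalor → sumsalor
  ⇒ Sadene sumsalor
*tumdalor is the unique common source.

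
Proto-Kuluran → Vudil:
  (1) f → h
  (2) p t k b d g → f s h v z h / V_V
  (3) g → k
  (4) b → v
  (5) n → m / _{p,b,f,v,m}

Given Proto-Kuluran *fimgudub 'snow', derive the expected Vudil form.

Vudil: *fimgudub
  fimgudub → himgudub   [unconditioned shift]
  himgudub → himguzub   [intervocalic lenition]
  himguzub → himkuzub   [unconditioned shift]
  himkuzub → himkuzuv   [unconditioned shift]
  himkuzuv (rule 5 does not apply)
  giving Vudil himkuzuv.

himkuzuv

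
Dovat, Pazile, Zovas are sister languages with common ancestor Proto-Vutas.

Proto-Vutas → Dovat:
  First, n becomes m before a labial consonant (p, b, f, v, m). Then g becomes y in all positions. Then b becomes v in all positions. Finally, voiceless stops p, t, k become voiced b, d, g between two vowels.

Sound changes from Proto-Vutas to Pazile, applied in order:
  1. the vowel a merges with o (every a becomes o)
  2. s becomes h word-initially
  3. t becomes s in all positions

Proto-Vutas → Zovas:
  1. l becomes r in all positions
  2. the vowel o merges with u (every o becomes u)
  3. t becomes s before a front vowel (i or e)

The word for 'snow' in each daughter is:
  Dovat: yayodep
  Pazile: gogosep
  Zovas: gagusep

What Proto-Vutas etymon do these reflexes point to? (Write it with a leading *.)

Position 5: Dovat has d, Pazile has s, Zovas has s. Taking the neighbouring segments as reconstructed: Dovat d could go back to *t or *d; Pazile s could go back to *t or *s; Zovas s could go back to *t or *s — the one source consistent with every daughter is *t.
Position 1: Dovat has y, Pazile has g, Zovas has g. Pazile preserves g here (none of its changes turn any other segment into g), so the proto-segment is *g.
Position 4: Dovat has o, Pazile has o, Zovas has u. Dovat preserves o here (none of its changes turn any other segment into o), so the proto-segment is *o.
This points to *gagotep. Verify forward in each daughter:
Dovat: *gagotep
  gagotep (rule 1 does not apply)
  gagotep → yayotep   [unconditioned shift]
  yayotep (rule 3 does not apply)
  yayotep → yayodep   [intervocalic voicing]
  giving Dovat yayodep.
Pazile: start from *gagotep.
  rule 1 (vowel merger): gagotep → gogotep
  rule 2: no change — gogotep
  rule 3 (unconditioned shift): gogotep → gogosep
  ⇒ Pazile gogosep
Zovas: *gagotep > gagutep > gagusep  (by vowel merger, palatalisation)
Only *gagotep yields all of Dovat yayodep, Pazile gogosep, Zovas gagusep.

*gagotep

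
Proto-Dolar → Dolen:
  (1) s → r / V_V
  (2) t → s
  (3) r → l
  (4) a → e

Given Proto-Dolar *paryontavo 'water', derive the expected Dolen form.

Dolen: *paryontavo > paryonsavo > palyonsavo > pelyonsevo  (by unconditioned shift, unconditioned shift, vowel merger)

pelyonsevo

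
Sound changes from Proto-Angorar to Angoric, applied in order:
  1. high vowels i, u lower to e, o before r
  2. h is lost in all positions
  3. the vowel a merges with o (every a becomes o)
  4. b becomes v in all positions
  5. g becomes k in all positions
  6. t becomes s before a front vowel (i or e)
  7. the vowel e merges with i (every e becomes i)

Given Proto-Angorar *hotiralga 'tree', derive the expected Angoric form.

Angoric: *hotiralga > hoteralga > oteralga > oterolgo > oterolko > oserolko > osirolko  (by pre-rhotic lowering, h-loss, vowel merger, unconditioned shift, palatalisation, vowel merger)

osirolko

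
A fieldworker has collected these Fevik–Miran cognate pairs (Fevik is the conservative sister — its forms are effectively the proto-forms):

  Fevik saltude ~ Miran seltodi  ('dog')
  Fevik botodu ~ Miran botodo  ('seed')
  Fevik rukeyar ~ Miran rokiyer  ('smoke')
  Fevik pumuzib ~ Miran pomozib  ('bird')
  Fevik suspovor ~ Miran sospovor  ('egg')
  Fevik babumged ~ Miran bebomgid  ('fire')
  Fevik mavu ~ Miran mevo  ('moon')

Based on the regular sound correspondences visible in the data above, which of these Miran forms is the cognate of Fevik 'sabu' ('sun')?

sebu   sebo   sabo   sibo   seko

sebo

babumged ~ bebomgid — Fevik a corresponds to Miran e after a consonant, before a labial obstruent.
botodu ~ botodo, mavu ~ mevo — Fevik u corresponds to Miran o word-finally.
Applying these to Fevik 'sabu':
  sabu → sebu   (a→e after a consonant, before a labial obstruent)
  sebu → sebo   (u→o word-finally)
So the Miran cognate is 'sebo'.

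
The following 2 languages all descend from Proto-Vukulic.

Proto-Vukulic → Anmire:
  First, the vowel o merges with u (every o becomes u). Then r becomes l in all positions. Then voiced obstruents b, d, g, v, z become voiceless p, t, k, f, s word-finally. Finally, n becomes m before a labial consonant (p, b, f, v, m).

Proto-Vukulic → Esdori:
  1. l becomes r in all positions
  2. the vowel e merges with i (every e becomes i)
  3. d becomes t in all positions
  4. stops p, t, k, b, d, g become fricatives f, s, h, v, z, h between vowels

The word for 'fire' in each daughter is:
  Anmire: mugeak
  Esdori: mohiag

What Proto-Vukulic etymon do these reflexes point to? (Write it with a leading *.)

Position 4: Anmire has e, Esdori has i. Anmire preserves e here (none of its changes turn any other segment into e), so the proto-segment is *e.
Position 3: Anmire has g, Esdori has h. Anmire preserves g here (none of its changes turn any other segment into g), so the proto-segment is *g.
Verify the candidate proto-form against each daughter:
Anmire: *mogeag > mugeag > mugeak  (by vowel merger, final devoicing)
Esdori: *mogeag
  mogeag (rule 1 does not apply)
  mogeag → mogiag   [vowel merger]
  mogiag (rule 3 does not apply)
  mogiag → mohiag   [intervocalic lenition]
  giving Esdori mohiag.
*mogeag is the unique common source.

*mogeag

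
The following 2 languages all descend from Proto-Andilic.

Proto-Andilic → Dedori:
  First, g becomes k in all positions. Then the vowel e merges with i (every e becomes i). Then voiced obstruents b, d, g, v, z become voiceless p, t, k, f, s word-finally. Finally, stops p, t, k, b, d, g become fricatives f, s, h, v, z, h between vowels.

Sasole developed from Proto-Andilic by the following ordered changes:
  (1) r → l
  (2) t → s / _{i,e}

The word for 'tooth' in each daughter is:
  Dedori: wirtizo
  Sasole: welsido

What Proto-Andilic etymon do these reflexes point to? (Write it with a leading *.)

Position 4: Dedori has t, Sasole has s. Taking the neighbouring segments as reconstructed: Dedori t can only go back to *t; Sasole s could go back to *t or *s — the one source consistent with every daughter is *t.
Position 3: Dedori has r, Sasole has l. Dedori preserves r here (none of its changes turn any other segment into r), so the proto-segment is *r.
Continuing position by position gives *wertido; check it forward:
Dedori: start from *wertido.
  rule 1: no change — wertido
  rule 2 (vowel merger): wertido → wirtido
  rule 3: no change — wirtido
  rule 4 (intervocalic lenition): wirtido → wirtizo
  ⇒ Dedori wirtizo
Sasole: *wertido
  wertido → weltido   [unconditioned shift]
  weltido → welsido   [palatalisation]
  giving Sasole welsido.
No other proto-form is consistent with every reflex, so the reconstruction is *wertido.

*wertido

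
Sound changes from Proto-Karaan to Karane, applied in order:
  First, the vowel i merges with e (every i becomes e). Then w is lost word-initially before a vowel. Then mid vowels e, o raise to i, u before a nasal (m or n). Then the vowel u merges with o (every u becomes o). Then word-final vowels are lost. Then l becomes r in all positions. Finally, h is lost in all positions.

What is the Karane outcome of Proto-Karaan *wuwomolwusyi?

owomorwosy

Karane: *wuwomolwusyi
  wuwomolwusyi → wuwomolwusye   [vowel merger]
  wuwomolwusye → uwomolwusye   [glide loss]
  uwomolwusye → uwumolwusye   [pre-nasal raising]
  uwumolwusye → owomolwosye   [vowel merger]
  owomolwosye → owomolwosy   [apocope]
  owomolwosy → owomorwosy   [unconditioned shift]
  owomorwosy (rule 7 does not apply)
  giving Karane owomorwosy.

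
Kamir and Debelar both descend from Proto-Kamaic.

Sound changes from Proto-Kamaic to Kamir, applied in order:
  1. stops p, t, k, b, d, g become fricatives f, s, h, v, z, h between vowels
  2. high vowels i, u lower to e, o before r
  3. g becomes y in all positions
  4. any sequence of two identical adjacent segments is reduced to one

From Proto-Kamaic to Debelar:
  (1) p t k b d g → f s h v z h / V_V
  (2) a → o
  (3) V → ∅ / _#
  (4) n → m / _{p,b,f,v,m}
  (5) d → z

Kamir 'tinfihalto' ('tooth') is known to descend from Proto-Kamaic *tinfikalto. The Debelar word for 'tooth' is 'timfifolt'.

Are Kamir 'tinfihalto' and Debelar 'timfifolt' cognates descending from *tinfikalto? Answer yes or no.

Derive the expected Debelar reflex of *tinfikalto:
Debelar: *tinfikalto > tinfihalto > tinfiholto > tinfiholt > timfiholt  (by intervocalic lenition, vowel merger, apocope, nasal place assimilation)
The regular Debelar reflex would be 'timfiholt', but the attested form is 'timfifolt'. The correspondence is irregular, so they are not cognates (the Debelar form has a different source).

no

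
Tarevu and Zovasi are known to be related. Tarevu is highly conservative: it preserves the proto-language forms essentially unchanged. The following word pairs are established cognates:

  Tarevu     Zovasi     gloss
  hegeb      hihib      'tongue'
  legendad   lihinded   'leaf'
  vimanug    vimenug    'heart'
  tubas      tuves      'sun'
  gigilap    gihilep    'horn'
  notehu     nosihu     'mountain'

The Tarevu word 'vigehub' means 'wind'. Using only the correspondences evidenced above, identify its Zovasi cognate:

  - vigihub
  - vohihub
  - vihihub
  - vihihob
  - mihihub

vihihub

hegeb ~ hihib, legendad ~ lihinded — Tarevu g corresponds to Zovasi h between vowels (before a front vowel).
hegeb ~ hihib, legendad ~ lihinded — Tarevu e corresponds to Zovasi i after a consonant, before a consonant other than r, m, n, p, b, f, v.
Applying these to Tarevu 'vigehub':
  vigehub → vihehub   (g→h between vowels (before a front vowel))
  vihehub → vihihub   (e→i after a consonant, before a consonant other than r, m, n, p, b, f, v)
So the Zovasi cognate is 'vihihub'.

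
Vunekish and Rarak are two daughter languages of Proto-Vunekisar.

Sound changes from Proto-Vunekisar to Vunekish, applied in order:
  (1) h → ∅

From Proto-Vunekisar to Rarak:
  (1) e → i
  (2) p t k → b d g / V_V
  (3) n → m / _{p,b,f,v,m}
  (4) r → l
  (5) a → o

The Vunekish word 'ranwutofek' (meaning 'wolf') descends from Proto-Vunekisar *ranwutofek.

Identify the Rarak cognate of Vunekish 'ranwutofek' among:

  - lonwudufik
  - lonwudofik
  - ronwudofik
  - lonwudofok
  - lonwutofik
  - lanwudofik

Rarak: *ranwutofek
  ranwutofek → ranwutofik   [vowel merger]
  ranwutofik → ranwudofik   [intervocalic voicing]
  ranwudofik (rule 3 does not apply)
  ranwudofik → lanwudofik   [unconditioned shift]
  lanwudofik → lonwudofik   [vowel merger]
  giving Rarak lonwudofik.
The other candidates each miss or misapply at least one Rarak change.

lonwudofik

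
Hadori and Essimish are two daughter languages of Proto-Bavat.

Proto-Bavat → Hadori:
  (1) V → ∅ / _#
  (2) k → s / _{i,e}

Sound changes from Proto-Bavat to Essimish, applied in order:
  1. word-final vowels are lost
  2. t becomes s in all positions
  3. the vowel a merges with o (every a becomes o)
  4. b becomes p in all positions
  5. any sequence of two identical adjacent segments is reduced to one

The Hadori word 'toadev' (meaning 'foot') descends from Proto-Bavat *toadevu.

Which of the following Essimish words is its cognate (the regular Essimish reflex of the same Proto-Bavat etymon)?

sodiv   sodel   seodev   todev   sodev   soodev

Essimish: *toadevu > toadev > soadev > soodev > sodev  (by apocope, unconditioned shift, vowel merger, degemination)

sodev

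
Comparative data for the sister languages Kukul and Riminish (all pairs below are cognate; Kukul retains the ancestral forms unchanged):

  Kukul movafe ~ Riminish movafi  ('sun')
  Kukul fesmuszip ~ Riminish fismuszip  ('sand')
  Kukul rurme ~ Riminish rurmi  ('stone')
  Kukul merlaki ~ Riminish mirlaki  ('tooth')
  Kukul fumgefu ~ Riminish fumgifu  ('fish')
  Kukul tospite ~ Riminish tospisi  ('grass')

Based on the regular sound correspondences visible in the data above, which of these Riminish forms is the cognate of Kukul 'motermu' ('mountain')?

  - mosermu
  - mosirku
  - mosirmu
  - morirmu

mosirmu

tospite ~ tospisi — Kukul t corresponds to Riminish s between vowels (before a front vowel).
merlaki ~ mirlaki — Kukul e corresponds to Riminish i after a consonant, before r.
Applying these to Kukul 'motermu':
  motermu → mosermu   (t→s between vowels (before a front vowel))
  mosermu → mosirmu   (e→i after a consonant, before r)
So the Riminish cognate is 'mosirmu'.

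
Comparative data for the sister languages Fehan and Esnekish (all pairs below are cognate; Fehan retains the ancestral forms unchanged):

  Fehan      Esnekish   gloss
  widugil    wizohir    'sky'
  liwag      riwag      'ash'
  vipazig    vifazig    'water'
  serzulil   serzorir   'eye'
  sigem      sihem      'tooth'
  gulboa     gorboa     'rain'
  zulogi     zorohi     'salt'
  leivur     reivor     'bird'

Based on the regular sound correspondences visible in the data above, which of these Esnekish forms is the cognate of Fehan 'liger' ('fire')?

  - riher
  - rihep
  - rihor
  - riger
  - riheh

liwag ~ riwag — Fehan l corresponds to Esnekish r word-initially before a front vowel.
sigem ~ sihem — Fehan g corresponds to Esnekish h between vowels (before a front vowel).
Applying these to Fehan 'liger':
  liger → riger   (l→r word-initially before a front vowel)
  riger → riher   (g→h between vowels (before a front vowel))
So the Esnekish cognate is 'riher'.

riher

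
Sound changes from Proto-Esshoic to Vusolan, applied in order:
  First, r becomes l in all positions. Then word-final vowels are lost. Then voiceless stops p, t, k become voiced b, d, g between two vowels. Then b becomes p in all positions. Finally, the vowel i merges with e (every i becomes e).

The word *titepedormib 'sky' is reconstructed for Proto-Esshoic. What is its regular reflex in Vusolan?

Vusolan: *titepedormib > titepedolmib > tidebedolmib > tidepedolmip > tedepedolmep  (by unconditioned shift, intervocalic voicing, unconditioned shift, vowel merger)

tedepedolmep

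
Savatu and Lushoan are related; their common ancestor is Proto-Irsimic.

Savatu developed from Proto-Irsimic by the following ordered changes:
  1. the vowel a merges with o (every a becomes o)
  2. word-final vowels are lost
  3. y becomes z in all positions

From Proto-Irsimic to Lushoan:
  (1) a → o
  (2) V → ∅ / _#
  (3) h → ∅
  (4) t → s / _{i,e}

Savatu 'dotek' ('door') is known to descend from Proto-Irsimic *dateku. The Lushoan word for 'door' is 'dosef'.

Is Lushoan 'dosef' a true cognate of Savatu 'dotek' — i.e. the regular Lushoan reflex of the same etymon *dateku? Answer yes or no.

no

Derive the expected Lushoan reflex of *dateku:
Lushoan: *dateku > doteku > dotek > dosek  (by vowel merger, apocope, palatalisation)
The regular Lushoan reflex would be 'dosek', but the attested form is 'dosef'. The correspondence is irregular, so they are not cognates (the Lushoan form has a different source).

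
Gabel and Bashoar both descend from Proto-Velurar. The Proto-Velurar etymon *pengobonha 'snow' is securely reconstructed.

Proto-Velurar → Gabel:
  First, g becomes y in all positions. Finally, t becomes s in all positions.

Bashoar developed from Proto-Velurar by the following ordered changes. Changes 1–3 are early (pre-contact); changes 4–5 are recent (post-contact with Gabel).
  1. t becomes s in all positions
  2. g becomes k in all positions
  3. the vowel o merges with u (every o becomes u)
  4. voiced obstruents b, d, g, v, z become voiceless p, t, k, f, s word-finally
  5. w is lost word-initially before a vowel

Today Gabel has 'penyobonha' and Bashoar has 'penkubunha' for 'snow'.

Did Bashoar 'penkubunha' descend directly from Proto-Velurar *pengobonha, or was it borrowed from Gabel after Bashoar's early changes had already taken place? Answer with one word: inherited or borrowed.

inherited

If inherited, *pengobonha would pass through all of Bashoar's changes:
Bashoar: *pengobonha > penkobonha > penkubunha  (by unconditioned shift, vowel merger)
If borrowed from Gabel 'penyobonha' after the early changes, it would undergo only the recent ones:
  rule 4 (final devoicing): no change (penyobonha)
  rule 5 (glide loss): no change (penyobonha)
  ⇒ as a loan: penyobonha
Bashoar 'penkubunha' matches the inherited outcome exactly, so it is an inherited cognate, not a loan.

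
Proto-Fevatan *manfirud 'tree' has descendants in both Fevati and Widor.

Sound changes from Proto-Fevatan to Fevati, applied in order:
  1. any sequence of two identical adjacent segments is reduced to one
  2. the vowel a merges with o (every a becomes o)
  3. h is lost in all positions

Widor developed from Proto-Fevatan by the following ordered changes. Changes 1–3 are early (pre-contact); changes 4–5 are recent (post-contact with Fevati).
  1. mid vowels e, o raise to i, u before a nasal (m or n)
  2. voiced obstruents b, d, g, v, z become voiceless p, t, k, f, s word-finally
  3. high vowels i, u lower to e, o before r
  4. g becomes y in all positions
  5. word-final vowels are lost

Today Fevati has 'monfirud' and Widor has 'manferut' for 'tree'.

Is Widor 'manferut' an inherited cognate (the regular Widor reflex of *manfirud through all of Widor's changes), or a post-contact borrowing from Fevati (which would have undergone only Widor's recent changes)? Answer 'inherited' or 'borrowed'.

inherited

If inherited, *manfirud would pass through all of Widor's changes:
Widor: *manfirud
  manfirud (rule 1 does not apply)
  manfirud → manfirut   [final devoicing]
  manfirut → manferut   [pre-rhotic lowering]
  manferut (rule 4 does not apply)
  manferut (rule 5 does not apply)
  giving Widor manferut.
If borrowed from Fevati 'monfirud' after the early changes, it would undergo only the recent ones:
  rule 4 (unconditioned shift): no change (monfirud)
  rule 5 (apocope): no change (monfirud)
  ⇒ as a loan: monfirud
Widor 'manferut' matches the inherited outcome exactly, so it is an inherited cognate, not a loan.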